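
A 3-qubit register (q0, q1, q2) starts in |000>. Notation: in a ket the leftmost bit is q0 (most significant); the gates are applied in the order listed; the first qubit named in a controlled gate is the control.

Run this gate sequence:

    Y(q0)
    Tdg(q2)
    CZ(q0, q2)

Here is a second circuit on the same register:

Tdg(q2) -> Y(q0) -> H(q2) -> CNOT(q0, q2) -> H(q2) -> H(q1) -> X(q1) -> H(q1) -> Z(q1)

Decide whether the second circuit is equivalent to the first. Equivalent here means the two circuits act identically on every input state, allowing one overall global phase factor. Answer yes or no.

Yes: on every input state the two circuits agree up to one overall phase factor.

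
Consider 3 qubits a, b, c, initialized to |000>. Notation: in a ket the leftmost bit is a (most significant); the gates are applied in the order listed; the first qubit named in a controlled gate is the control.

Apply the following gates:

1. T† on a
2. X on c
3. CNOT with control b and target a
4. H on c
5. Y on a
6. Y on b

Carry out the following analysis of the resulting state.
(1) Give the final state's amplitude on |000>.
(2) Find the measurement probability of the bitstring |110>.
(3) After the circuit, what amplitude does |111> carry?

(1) The amplitude on |000> is 0.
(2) Outcome |110> occurs with probability 1/2.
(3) The final state's coefficient on |111> equals sqrt(2)/2.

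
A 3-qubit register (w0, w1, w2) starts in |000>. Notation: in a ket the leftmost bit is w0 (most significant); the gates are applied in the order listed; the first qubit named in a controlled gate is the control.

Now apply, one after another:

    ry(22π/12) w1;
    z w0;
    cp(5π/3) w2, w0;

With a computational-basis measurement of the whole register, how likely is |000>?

Outcome |000> occurs with probability sqrt(3)/4 + 1/2.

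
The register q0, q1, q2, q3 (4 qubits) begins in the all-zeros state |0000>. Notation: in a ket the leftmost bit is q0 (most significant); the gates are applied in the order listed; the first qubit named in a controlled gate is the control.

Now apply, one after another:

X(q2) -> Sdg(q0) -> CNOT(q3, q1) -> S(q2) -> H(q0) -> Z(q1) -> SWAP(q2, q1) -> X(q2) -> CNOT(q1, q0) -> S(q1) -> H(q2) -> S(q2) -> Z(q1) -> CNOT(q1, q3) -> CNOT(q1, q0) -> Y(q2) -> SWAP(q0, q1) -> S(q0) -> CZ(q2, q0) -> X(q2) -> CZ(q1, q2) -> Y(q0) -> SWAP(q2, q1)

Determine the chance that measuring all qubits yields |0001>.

A full measurement returns |0001> with probability 1/4.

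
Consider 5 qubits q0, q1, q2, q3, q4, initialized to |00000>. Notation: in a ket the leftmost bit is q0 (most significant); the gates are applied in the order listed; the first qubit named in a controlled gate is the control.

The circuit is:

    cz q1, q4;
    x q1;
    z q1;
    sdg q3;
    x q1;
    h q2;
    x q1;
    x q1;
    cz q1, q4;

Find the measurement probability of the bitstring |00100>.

A full measurement returns |00100> with probability 1/2.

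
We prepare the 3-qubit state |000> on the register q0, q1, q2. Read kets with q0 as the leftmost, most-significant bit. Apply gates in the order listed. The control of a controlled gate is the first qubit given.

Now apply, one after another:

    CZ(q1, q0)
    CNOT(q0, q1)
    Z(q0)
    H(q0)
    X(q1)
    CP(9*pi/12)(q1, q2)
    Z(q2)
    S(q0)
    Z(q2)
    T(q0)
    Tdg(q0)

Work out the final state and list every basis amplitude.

After the circuit, the state carries amplitude sqrt(2)/2 on |010>, sqrt(2)*I/2 on |110>, and 0 on every other basis state.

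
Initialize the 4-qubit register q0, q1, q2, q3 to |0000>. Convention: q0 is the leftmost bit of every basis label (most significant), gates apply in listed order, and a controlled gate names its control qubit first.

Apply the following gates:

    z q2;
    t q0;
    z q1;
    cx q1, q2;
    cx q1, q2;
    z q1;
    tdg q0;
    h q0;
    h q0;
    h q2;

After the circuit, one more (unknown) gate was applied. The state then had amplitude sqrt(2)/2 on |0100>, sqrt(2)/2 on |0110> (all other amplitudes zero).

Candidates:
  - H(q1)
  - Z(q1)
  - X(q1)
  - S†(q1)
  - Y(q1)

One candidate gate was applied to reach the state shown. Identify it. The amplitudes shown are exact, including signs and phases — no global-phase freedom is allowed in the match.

The unique candidate consistent with the amplitudes is X(q1).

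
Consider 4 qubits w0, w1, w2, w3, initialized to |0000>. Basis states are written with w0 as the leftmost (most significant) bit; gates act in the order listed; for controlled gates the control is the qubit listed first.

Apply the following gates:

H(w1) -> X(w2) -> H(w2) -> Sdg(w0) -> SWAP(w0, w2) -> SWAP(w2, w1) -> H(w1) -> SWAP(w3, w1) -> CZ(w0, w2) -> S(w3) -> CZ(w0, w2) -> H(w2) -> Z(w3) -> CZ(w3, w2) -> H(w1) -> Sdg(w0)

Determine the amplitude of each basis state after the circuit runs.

After the circuit, the state carries amplitude sqrt(2)/4 on |0000>, -sqrt(2)*I/4 on |0001>, 0 on |0010>, 0 on |0011>, sqrt(2)/4 on |0100>, -sqrt(2)*I/4 on |0101>, 0 on |0110>, 0 on |0111>, sqrt(2)*I/4 on |1000>, sqrt(2)/4 on |1001>, 0 on |1010>, 0 on |1011>, sqrt(2)*I/4 on |1100>, sqrt(2)/4 on |1101>, 0 on |1110>, 0 on |1111>.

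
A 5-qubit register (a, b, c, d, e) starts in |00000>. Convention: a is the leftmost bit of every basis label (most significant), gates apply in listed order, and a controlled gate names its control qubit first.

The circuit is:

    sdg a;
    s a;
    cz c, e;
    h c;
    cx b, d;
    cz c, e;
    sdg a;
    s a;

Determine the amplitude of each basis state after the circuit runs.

After the circuit, the state carries amplitude sqrt(2)/2 on |00000>, sqrt(2)/2 on |00100>, and 0 on every other basis state.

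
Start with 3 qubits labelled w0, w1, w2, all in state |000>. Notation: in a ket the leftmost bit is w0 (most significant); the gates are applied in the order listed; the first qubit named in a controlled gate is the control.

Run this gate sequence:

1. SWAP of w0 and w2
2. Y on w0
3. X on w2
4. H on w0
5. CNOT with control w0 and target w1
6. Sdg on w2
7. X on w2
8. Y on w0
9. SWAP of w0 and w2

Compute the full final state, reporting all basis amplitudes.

The final amplitudes are sqrt(2)*I/2 on |001>, sqrt(2)*I/2 on |010>, and 0 on every other basis state.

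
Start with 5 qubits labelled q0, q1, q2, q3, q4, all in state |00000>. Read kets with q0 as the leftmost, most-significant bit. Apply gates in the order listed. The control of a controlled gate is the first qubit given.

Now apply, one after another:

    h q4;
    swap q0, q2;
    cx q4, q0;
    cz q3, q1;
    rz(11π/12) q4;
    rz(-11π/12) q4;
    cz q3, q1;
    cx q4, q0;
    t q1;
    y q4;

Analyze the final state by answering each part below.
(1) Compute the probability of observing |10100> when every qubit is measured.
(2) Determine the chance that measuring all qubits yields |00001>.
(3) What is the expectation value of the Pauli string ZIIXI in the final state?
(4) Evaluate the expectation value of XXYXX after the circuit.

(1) The probability of measuring |10100> is 0. Key observation: the block from step 3 through step 8 cancels to the identity and can be dropped.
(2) Outcome |00001> occurs with probability 1/2.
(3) The observable ZIIXI averages to 0.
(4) The observable XXYXX averages to 0.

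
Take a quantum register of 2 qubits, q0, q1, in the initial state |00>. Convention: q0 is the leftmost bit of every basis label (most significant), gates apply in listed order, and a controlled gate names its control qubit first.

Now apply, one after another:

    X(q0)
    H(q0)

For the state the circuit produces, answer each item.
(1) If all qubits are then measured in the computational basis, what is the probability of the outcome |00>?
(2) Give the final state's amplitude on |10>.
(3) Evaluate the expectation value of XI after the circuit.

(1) Outcome |00> occurs with probability 1/2.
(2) The final state's coefficient on |10> equals -sqrt(2)/2.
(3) The expectation value of XI is -1.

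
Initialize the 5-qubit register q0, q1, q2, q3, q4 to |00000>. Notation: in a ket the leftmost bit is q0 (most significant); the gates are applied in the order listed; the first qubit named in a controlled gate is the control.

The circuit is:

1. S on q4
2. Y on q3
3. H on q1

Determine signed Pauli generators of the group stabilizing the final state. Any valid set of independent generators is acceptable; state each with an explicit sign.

The final state is stabilized by the group generated by +IXIII, +ZIIII, +IIZII, -IIIZI, +IIIIZ; other independent generating sets are equally valid.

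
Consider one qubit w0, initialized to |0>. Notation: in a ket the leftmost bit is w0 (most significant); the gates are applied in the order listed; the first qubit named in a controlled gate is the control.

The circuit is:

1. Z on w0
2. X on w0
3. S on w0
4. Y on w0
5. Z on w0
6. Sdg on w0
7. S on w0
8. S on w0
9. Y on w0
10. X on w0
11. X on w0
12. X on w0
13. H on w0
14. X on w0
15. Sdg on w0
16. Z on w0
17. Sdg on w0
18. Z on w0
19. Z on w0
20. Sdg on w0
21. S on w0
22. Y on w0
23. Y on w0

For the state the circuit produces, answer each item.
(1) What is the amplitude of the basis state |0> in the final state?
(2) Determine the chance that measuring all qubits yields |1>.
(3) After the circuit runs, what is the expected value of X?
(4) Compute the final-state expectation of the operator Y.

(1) The amplitude on |0> is sqrt(2)*I/2.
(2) Outcome |1> occurs with probability 1/2.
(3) The expectation value of X is 1.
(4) In the final state, Y has expectation 0.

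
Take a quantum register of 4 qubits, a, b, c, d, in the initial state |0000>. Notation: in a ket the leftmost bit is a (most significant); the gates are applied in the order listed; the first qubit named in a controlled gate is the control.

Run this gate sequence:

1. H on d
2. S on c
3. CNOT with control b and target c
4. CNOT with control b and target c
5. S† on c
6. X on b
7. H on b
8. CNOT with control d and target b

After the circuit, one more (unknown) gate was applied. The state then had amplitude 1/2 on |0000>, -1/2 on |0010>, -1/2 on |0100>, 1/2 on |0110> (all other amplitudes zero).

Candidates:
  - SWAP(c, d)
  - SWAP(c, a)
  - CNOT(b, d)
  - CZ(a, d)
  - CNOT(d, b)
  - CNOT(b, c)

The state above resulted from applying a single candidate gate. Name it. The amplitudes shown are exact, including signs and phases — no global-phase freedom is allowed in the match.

It was SWAP(c, d) that produced the state shown.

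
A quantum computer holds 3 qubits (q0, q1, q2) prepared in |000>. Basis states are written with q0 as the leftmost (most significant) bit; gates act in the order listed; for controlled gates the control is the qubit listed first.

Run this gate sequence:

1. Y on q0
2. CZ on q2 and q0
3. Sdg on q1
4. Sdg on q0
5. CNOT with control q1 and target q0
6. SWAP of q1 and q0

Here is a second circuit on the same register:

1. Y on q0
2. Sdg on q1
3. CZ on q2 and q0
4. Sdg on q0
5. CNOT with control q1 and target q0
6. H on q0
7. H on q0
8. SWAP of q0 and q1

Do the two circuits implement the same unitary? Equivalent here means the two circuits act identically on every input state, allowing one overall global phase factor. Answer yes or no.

Yes, they are equivalent — the unitaries differ by at most a global phase.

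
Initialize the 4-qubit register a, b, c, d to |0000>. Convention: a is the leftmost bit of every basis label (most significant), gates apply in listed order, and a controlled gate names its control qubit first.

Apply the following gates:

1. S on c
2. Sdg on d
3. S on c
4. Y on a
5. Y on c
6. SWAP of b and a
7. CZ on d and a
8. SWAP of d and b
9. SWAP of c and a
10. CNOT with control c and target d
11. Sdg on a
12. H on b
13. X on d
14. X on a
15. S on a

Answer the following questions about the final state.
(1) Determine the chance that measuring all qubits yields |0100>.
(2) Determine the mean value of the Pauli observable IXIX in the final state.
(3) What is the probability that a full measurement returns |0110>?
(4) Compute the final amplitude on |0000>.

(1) A full measurement returns |0100> with probability 1/2.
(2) The expectation value of IXIX is 0.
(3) A full measurement returns |0110> with probability 0.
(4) |0000> carries amplitude sqrt(2)*I/2 in the final state.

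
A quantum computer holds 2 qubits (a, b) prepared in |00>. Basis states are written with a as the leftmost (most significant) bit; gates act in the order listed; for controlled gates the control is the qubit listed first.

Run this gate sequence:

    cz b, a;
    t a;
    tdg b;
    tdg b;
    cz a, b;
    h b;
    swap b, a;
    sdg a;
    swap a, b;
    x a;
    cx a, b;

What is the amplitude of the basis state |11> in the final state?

The final state's coefficient on |11> equals sqrt(2)/2.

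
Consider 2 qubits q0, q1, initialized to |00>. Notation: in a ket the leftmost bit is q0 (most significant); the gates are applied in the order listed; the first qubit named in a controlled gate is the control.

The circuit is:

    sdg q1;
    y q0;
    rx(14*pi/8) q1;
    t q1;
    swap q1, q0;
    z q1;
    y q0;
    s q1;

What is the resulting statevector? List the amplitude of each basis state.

The final amplitudes are 0 on |00>, -sqrt(2 - sqrt(2))*exp(I*pi/4)/2 on |01>, 0 on |10>, -I*sqrt(sqrt(2) + 2)/2 on |11>.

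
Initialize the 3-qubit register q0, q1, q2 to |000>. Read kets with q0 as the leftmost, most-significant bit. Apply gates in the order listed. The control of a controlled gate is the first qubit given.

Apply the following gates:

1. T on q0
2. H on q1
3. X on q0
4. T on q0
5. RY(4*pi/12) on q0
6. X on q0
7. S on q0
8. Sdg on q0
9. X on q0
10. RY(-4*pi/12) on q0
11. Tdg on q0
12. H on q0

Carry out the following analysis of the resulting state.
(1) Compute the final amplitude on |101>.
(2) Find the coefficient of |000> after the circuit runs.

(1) The amplitude on |101> is 0. Key observation: steps 4-11 multiply out to the identity, so the circuit reduces to the remaining gates.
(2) The final state's coefficient on |000> equals 1/2.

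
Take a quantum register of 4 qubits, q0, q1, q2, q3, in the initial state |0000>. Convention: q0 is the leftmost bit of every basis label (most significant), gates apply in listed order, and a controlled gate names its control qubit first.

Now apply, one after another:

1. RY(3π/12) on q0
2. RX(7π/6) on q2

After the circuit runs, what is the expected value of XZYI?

In the final state, XZYI has expectation sqrt(2)/4.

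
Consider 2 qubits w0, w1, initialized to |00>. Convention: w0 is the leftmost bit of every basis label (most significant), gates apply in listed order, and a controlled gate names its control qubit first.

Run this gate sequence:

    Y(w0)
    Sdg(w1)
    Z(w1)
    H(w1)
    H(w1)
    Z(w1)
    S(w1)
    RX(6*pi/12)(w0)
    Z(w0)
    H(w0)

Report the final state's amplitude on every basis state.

The final amplitudes are 1/2 - I/2 on |00>, 0 on |01>, 1/2 + I/2 on |10>, 0 on |11>. Key observation: the block from step 2 through step 7 cancels to the identity and can be dropped.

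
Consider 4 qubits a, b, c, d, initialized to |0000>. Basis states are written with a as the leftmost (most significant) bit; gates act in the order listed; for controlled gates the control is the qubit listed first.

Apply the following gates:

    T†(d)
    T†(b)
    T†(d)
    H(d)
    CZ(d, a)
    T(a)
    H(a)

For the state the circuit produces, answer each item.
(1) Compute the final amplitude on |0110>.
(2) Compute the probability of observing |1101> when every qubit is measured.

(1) The final state's coefficient on |0110> equals 0.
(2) The probability of measuring |1101> is 0.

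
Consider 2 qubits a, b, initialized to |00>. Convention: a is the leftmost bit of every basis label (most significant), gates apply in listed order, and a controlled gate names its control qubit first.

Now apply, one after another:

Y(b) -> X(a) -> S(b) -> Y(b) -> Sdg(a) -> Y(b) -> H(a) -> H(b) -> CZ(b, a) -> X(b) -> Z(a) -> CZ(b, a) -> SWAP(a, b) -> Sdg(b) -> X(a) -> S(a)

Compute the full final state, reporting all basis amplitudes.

After the circuit, the state carries amplitude I/2 on |00>, -1/2 on |01>, 1/2 on |10>, I/2 on |11>.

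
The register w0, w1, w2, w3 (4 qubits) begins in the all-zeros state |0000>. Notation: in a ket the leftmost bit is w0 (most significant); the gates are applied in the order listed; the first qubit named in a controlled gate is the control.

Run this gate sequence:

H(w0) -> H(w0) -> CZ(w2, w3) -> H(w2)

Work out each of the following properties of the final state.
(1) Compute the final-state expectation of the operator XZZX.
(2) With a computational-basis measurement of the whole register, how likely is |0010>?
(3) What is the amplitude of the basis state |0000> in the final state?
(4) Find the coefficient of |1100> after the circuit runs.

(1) The observable XZZX averages to 0. Key observation: gates 1-2 undo each other exactly, leaving only the rest of the circuit to track.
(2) A full measurement returns |0010> with probability 1/2.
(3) The amplitude on |0000> is sqrt(2)/2.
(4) The final state's coefficient on |1100> equals 0.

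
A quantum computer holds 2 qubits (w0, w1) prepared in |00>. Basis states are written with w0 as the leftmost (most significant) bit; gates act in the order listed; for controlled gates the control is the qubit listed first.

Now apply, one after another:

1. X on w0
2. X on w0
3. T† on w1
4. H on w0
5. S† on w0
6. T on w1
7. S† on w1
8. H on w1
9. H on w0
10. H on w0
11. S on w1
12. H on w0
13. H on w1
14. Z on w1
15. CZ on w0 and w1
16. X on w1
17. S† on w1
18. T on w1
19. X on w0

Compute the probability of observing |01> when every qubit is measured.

Outcome |01> occurs with probability 1/4.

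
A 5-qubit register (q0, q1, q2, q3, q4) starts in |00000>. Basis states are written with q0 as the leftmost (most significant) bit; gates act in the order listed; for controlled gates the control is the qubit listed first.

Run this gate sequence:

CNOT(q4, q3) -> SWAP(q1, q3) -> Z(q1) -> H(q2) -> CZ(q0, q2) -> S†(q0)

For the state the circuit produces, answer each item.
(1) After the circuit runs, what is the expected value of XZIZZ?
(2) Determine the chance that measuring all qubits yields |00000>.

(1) The expectation value of XZIZZ is 0.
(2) The probability of measuring |00000> is 1/2.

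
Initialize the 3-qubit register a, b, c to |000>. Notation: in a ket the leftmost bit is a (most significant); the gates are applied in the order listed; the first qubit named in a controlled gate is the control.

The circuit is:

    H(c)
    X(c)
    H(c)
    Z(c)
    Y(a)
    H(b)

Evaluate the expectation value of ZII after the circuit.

In the final state, ZII has expectation -1. Key observation: the block from step 1 through step 4 cancels to the identity and can be dropped.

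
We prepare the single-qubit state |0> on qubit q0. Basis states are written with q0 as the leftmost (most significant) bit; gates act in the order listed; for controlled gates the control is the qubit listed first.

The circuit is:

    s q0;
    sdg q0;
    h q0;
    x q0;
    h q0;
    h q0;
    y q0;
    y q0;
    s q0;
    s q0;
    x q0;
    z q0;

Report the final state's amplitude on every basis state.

The resulting statevector has amplitude -sqrt(2)/2 on |0>, -sqrt(2)/2 on |1>.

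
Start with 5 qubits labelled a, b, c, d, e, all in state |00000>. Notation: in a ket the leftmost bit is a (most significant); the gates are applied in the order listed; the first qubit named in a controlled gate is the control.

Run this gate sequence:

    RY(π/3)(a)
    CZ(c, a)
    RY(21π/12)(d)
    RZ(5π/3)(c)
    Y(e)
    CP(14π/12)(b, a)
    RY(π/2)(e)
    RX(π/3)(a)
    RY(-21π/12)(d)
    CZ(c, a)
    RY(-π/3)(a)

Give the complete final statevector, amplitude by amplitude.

After the circuit, the state carries amplitude sqrt(6)*(1 + 2*I)*exp(I*pi/6)/8 on |00000>, sqrt(6)*(-1 - 2*I)*exp(I*pi/6)/8 on |00001>, sqrt(2)*exp(I*pi/6)/8 on |10000>, -sqrt(2)*exp(I*pi/6)/8 on |10001>, and 0 on every other basis state.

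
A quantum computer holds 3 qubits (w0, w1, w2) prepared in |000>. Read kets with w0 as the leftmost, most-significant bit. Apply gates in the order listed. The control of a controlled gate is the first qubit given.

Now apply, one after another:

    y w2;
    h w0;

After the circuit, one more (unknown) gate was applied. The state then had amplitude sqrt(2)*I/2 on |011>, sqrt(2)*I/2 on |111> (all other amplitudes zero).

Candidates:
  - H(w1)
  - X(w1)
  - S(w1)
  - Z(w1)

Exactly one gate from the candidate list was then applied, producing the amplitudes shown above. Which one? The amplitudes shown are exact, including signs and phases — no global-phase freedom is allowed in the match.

It was X(w1) that produced the state shown.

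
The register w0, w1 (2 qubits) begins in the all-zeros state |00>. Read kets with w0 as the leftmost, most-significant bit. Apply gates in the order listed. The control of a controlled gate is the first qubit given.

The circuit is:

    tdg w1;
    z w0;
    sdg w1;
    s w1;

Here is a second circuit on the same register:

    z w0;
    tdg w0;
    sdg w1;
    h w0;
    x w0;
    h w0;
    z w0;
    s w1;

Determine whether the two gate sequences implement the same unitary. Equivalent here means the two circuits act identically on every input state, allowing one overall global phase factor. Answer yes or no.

No — the two circuits implement different unitaries, even allowing a global phase.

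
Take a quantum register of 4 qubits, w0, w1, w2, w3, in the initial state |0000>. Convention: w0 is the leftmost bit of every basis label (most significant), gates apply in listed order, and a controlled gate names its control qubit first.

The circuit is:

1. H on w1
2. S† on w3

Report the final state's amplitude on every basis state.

The final amplitudes are sqrt(2)/2 on |0000>, sqrt(2)/2 on |0100>, and 0 on every other basis state.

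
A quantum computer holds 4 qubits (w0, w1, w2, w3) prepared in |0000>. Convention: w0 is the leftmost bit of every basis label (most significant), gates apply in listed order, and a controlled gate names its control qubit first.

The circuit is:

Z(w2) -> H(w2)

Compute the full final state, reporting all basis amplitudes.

The resulting statevector has amplitude sqrt(2)/2 on |0000>, sqrt(2)/2 on |0010>, and 0 on every other basis state.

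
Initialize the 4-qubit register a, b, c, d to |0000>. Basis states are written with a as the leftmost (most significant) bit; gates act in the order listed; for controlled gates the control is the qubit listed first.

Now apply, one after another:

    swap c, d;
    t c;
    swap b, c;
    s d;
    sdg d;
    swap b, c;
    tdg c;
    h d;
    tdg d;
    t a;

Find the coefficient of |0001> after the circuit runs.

The amplitude on |0001> is -sqrt(2)*exp(3*I*pi/4)/2. Key observation: gates 2-7 undo each other exactly, leaving only the rest of the circuit to track.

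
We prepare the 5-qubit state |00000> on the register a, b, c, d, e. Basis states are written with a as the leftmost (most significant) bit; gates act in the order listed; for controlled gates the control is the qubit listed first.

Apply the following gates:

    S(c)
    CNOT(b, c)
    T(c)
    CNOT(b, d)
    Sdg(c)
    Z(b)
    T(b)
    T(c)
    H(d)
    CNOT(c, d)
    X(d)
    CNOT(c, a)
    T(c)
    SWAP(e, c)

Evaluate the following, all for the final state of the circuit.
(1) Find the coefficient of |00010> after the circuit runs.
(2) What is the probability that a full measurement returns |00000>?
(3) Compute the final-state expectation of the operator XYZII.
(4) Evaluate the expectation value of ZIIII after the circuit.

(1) The final state's coefficient on |00010> equals sqrt(2)/2.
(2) The probability of measuring |00000> is 1/2.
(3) The observable XYZII averages to 0.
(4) The expectation value of ZIIII is 1.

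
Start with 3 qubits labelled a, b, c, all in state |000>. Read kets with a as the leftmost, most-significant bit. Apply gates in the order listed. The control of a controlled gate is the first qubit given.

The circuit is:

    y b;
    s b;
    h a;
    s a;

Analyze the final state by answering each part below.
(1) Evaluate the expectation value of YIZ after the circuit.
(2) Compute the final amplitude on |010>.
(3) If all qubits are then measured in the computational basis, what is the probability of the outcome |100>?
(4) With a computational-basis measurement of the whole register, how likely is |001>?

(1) The expectation value of YIZ is 1.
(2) |010> carries amplitude -sqrt(2)/2 in the final state.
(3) A full measurement returns |100> with probability 0.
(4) A full measurement returns |001> with probability 0.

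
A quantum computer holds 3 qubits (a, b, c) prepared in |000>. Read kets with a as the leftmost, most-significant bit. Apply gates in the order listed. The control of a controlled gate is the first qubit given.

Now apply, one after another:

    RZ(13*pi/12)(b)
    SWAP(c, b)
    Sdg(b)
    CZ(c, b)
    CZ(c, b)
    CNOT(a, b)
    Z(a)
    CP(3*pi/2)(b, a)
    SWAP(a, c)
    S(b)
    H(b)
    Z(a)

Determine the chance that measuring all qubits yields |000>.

A full measurement returns |000> with probability 1/2. Key observation: steps 4-5 multiply out to the identity, so the circuit reduces to the remaining gates.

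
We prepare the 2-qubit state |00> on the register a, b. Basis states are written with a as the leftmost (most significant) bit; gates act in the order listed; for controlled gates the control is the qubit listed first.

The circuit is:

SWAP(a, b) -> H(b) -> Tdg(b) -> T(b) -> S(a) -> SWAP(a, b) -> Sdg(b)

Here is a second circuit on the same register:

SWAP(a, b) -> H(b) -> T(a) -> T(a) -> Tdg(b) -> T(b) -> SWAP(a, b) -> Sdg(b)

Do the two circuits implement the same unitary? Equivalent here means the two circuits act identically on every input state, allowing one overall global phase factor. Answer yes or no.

Yes, they are equivalent — the unitaries differ by at most a global phase.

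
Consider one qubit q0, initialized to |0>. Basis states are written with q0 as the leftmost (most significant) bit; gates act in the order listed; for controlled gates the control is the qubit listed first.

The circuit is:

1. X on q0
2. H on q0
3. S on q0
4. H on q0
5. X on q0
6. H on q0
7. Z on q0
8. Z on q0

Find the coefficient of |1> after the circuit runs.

The amplitude on |1> is sqrt(2)*I/2. Key observation: gates 4-7 undo each other exactly, leaving only the rest of the circuit to track.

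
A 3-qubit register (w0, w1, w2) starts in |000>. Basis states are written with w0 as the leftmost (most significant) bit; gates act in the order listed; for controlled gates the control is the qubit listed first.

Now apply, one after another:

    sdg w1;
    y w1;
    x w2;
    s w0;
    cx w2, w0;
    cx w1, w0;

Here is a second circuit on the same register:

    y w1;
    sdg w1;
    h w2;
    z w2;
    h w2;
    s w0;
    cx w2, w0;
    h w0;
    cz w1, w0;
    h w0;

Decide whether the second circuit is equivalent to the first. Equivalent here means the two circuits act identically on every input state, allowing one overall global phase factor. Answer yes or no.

No, they are not equivalent — no single phase factor reconciles the two unitaries.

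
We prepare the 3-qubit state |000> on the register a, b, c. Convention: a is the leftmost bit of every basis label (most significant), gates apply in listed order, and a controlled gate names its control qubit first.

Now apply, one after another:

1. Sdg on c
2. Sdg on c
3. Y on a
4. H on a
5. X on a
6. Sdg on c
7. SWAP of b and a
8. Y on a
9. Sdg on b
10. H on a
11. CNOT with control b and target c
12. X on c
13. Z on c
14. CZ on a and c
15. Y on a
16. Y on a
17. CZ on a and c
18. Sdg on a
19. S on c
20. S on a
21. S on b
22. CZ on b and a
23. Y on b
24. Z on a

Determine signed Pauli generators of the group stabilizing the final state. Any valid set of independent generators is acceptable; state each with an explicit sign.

The stabilizer group can be generated by -XIZ, -ZXY, +IZZ, among other valid generating sets.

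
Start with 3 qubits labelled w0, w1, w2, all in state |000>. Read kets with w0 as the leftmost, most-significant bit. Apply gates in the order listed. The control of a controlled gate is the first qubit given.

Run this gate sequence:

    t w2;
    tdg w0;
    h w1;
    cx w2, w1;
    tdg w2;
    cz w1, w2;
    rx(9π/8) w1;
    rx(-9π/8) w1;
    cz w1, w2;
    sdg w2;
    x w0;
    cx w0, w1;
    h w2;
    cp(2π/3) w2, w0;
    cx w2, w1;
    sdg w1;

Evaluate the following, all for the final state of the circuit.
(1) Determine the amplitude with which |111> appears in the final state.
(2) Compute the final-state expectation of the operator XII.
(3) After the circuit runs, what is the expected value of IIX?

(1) |111> carries amplitude exp(I*pi/6)/2 in the final state.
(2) In the final state, XII has expectation 0.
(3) The observable IIX averages to -1/2.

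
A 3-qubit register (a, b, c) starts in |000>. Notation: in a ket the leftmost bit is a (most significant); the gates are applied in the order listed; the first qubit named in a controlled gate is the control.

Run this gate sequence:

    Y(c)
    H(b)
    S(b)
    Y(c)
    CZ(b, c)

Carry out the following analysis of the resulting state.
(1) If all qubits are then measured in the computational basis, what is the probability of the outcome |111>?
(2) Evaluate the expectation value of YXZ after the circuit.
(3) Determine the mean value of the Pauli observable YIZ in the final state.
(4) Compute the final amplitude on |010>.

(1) Outcome |111> occurs with probability 0.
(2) The expectation value of YXZ is 0.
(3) In the final state, YIZ has expectation 0.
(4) The amplitude on |010> is sqrt(2)*I/2.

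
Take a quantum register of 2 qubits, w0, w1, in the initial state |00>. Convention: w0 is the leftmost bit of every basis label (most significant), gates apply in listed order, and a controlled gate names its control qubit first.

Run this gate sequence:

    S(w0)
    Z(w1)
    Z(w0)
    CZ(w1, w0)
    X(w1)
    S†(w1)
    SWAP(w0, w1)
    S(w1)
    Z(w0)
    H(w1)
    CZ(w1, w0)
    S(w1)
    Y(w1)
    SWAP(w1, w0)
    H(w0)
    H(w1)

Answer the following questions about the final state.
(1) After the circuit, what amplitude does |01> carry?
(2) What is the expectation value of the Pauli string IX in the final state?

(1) |01> carries amplitude sqrt(2)*(1 + I)/4 in the final state.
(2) In the final state, IX has expectation -1.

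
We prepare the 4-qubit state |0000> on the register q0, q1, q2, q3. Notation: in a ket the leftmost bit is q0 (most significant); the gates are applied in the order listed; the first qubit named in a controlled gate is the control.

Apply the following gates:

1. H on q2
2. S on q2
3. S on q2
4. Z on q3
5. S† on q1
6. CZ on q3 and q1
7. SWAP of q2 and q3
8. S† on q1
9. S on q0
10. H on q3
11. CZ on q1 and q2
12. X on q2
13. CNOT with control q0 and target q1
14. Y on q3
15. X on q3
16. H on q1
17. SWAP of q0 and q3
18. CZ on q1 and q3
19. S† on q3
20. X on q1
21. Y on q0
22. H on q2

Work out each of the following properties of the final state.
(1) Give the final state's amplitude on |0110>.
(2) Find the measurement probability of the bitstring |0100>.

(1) The amplitude on |0110> is 1/2.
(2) Outcome |0100> occurs with probability 1/4.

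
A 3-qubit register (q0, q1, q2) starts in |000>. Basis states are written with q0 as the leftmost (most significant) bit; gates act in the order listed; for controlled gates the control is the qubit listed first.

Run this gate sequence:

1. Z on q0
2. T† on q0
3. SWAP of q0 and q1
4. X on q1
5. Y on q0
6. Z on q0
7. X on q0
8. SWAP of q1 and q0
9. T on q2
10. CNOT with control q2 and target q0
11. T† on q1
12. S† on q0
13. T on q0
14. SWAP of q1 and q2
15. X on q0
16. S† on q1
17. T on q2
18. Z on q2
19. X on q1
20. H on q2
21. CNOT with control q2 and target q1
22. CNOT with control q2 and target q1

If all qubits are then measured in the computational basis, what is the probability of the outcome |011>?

Outcome |011> occurs with probability 1/2.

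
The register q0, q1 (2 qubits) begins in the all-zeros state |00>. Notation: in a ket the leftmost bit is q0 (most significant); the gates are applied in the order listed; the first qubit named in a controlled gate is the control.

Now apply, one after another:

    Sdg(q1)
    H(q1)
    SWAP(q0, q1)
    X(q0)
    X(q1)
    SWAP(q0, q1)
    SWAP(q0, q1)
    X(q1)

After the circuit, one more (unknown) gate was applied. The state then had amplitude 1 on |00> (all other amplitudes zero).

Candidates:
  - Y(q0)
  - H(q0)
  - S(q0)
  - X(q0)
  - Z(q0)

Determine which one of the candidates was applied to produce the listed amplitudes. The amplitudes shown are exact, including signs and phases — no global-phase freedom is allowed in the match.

The applied gate was H(q0).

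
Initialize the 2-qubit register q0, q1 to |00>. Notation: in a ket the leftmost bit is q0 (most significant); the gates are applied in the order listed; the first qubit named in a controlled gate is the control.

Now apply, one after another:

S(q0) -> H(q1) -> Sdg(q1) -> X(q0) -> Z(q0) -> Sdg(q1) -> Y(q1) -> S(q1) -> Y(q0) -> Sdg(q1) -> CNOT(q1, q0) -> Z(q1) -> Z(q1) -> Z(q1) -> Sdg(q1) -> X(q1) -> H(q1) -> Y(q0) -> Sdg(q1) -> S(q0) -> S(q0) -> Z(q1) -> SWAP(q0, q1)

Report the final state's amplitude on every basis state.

After the circuit, the state carries amplitude -1/2 on |00>, I/2 on |01>, -I/2 on |10>, 1/2 on |11>.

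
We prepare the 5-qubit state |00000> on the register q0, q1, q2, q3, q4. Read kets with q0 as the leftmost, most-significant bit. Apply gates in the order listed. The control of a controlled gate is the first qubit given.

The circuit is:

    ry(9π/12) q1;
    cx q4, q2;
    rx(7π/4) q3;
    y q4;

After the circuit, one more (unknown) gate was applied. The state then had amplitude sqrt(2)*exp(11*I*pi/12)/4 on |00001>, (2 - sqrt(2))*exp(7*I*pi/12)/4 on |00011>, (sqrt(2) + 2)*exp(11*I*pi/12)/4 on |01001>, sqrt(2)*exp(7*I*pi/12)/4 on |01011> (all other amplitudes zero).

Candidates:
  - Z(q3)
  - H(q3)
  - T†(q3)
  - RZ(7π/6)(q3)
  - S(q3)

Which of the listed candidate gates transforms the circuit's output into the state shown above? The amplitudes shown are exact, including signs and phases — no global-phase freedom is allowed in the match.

The applied gate was RZ(7π/6)(q3).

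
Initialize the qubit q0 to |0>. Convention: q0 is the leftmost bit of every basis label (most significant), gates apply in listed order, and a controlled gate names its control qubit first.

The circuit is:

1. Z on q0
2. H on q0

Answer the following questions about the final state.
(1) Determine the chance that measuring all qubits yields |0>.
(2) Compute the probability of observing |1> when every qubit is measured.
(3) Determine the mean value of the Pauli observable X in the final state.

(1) The probability of measuring |0> is 1/2.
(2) A full measurement returns |1> with probability 1/2.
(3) In the final state, X has expectation 1.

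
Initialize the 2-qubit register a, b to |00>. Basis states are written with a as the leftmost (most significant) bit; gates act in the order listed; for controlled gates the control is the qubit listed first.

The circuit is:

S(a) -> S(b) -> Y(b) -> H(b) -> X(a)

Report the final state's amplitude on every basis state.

The final amplitudes are 0 on |00>, 0 on |01>, sqrt(2)*I/2 on |10>, -sqrt(2)*I/2 on |11>.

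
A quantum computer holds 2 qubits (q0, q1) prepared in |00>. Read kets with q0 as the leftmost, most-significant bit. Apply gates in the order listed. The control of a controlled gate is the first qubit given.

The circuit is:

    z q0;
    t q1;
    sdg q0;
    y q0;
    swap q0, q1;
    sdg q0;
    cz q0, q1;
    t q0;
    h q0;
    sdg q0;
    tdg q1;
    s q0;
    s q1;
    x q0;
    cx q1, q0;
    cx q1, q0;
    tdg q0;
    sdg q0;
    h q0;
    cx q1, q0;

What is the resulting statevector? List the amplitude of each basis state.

The final amplitudes are 0 on |00>, -1/2 + exp(3*I*pi/4)/2 on |01>, 0 on |10>, 1/2 + exp(3*I*pi/4)/2 on |11>.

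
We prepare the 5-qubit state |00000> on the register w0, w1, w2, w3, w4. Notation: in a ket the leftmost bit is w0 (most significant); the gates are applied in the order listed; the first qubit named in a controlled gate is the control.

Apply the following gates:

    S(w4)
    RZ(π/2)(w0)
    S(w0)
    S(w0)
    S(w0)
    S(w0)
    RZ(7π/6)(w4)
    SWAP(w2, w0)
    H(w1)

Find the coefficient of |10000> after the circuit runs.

|10000> carries amplitude 0 in the final state. Key observation: steps 3-6 multiply out to the identity, so the circuit reduces to the remaining gates.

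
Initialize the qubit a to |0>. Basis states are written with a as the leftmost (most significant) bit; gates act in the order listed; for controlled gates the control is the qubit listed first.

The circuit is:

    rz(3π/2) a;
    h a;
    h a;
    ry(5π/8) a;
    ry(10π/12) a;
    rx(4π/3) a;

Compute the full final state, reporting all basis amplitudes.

The resulting statevector has amplitude sqrt(6)*exp(-3*I*pi/4)*sin(5*pi/16)/8 + sqrt(6)*I*exp(-3*I*pi/4)*sin(5*pi/16)/8 + sqrt(2)*exp(-3*I*pi/4)*sin(5*pi/16)/8 + sqrt(2)*exp(-3*I*pi/4)*cos(5*pi/16)/8 - sqrt(6)*I*exp(-3*I*pi/4)*cos(5*pi/16)/8 - sqrt(6)*exp(-3*I*pi/4)*cos(5*pi/16)/8 - 3*sqrt(2)*I*exp(-3*I*pi/4)*cos(5*pi/16)/8 - 3*sqrt(2)*I*exp(-3*I*pi/4)*sin(5*pi/16)/8 on |0>, 3*sqrt(2)*I*exp(-3*I*pi/4)*sin(5*pi/16)/8 + sqrt(6)*I*exp(-3*I*pi/4)*sin(5*pi/16)/8 + sqrt(6)*I*exp(-3*I*pi/4)*cos(5*pi/16)/8 + sqrt(2)*exp(-3*I*pi/4)*sin(5*pi/16)/8 - sqrt(2)*exp(-3*I*pi/4)*cos(5*pi/16)/8 - sqrt(6)*exp(-3*I*pi/4)*cos(5*pi/16)/8 - sqrt(6)*exp(-3*I*pi/4)*sin(5*pi/16)/8 - 3*sqrt(2)*I*exp(-3*I*pi/4)*cos(5*pi/16)/8 on |1>.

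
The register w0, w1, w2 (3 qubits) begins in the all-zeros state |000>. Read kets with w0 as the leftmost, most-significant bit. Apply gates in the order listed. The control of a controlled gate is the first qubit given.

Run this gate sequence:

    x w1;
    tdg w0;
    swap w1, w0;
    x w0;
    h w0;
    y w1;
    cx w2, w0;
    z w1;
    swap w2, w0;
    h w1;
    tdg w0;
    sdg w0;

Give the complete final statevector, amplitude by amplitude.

After the circuit, the state carries amplitude -I/2 on |000>, -I/2 on |001>, I/2 on |010>, I/2 on |011>, 0 on |100>, 0 on |101>, 0 on |110>, 0 on |111>.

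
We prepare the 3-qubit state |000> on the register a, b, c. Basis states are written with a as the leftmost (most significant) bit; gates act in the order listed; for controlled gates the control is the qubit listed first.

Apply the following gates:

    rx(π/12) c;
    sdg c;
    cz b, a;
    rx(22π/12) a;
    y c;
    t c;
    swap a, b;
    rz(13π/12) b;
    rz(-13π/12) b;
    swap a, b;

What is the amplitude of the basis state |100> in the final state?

The amplitude on |100> is -3*sqrt(4 - 2*sqrt(2))/16 - sqrt(2*sqrt(2) + 4)/16 + sqrt(12 - 6*sqrt(2))/16 + sqrt(6*sqrt(2) + 12)/16. Key observation: gates 7-10 undo each other exactly, leaving only the rest of the circuit to track.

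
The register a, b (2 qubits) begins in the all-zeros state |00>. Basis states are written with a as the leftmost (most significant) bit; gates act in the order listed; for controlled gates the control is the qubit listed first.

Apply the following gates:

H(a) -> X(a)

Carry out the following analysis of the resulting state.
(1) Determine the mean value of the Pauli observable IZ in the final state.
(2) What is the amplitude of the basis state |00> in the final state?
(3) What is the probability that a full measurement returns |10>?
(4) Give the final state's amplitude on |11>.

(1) In the final state, IZ has expectation 1.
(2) The final state's coefficient on |00> equals sqrt(2)/2.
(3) A full measurement returns |10> with probability 1/2.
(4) |11> carries amplitude 0 in the final state.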